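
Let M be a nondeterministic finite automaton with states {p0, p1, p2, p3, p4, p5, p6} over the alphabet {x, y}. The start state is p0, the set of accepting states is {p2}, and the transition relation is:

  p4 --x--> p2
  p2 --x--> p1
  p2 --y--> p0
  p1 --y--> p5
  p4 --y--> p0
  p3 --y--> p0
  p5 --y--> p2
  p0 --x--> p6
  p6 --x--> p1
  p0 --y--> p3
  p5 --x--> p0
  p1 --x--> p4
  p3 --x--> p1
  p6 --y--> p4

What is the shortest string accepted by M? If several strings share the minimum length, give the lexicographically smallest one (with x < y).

A breadth-first search from p0 reaches an accepting state first via the path p0 → p6 → p4 → p2 on input xyx.
No string of length < 3 is accepted (BFS exhausts all shorter strings without reaching an accepting state), and xyx is the lexicographically least accepting string of length 3.

xyx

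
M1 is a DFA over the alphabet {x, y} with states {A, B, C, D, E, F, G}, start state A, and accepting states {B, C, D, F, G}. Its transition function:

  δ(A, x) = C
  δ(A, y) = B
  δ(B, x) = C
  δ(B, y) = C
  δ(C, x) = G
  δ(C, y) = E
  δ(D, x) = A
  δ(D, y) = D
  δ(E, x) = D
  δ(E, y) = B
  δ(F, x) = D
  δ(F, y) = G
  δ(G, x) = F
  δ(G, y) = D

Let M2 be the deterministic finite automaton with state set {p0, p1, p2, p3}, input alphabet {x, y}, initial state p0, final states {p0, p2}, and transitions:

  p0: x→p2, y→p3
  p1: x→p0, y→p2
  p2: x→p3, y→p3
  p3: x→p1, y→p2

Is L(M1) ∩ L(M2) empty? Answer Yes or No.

No

The string x is accepted by both M1 and M2.
Hence L(M1) ∩ L(M2) ≠ ∅.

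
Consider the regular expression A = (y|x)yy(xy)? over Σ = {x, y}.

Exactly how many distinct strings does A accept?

4

The expression has no Kleene star, so L(A) is finite. Expanding the alternatives gives {xyy, yyy, xyyxy, yyyxy}.
That is 2 of length 3, 2 of length 5: 4 strings in all.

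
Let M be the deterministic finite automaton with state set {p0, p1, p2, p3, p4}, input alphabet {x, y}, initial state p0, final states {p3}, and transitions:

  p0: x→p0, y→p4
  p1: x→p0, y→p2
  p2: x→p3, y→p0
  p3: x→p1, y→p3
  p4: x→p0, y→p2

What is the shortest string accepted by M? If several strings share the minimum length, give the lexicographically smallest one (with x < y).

yyx

A breadth-first search from p0 reaches an accepting state first via the path p0 → p4 → p2 → p3 on input yyx.
No string of length < 3 is accepted (BFS exhausts all shorter strings without reaching an accepting state), and yyx is the lexicographically least accepting string of length 3.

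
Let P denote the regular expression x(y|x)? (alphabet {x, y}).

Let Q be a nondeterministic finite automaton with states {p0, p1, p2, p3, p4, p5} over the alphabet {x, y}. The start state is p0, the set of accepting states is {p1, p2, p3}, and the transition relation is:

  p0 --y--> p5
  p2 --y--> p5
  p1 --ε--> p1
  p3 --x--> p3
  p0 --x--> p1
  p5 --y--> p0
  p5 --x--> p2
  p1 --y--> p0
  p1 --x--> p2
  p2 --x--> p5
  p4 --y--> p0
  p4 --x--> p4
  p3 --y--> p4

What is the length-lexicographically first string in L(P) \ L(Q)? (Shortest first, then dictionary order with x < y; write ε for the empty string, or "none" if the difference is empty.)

xy

The string xy is accepted by P but not by Q.
No shorter string lies in the difference, and xy is the lexicographically first length-2 string in L(P) \ L(Q).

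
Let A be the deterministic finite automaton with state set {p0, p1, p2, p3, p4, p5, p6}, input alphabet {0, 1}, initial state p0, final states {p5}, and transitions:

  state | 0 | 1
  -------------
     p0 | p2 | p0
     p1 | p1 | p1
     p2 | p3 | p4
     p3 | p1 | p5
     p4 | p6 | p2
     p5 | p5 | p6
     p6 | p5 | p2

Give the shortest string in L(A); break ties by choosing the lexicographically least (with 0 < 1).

A breadth-first search from p0 reaches an accepting state first via the path p0 → p2 → p3 → p5 on input 001.
No string of length < 3 is accepted (BFS exhausts all shorter strings without reaching an accepting state), and 001 is the lexicographically least accepting string of length 3.

001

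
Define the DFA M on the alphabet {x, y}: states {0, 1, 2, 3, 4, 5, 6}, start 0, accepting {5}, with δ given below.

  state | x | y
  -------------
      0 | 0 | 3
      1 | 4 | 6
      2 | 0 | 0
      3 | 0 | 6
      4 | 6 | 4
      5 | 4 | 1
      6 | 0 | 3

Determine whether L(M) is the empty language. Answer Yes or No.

The states reachable from the start state are {0, 3, 6}.
None of the accepting states {5} is reachable, so no string is accepted and L(M) = ∅.

Yes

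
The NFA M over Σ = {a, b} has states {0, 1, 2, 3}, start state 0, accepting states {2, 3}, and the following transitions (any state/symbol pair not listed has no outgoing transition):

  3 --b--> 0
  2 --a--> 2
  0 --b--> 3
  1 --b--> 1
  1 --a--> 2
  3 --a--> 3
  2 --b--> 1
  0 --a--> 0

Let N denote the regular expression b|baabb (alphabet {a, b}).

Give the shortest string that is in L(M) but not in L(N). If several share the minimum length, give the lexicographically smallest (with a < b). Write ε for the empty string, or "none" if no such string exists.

ab

The string ab is accepted by M but not by N.
No shorter string lies in the difference, and ab is the lexicographically first length-2 string in L(M) \ L(N).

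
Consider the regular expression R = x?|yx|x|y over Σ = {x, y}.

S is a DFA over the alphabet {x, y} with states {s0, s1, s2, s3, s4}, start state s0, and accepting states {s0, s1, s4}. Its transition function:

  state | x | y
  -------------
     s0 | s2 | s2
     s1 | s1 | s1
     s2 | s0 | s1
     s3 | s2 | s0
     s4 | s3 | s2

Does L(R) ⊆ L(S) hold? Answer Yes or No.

The string x is in L(R) but not in L(S).
So L(R) ⊄ L(S).

No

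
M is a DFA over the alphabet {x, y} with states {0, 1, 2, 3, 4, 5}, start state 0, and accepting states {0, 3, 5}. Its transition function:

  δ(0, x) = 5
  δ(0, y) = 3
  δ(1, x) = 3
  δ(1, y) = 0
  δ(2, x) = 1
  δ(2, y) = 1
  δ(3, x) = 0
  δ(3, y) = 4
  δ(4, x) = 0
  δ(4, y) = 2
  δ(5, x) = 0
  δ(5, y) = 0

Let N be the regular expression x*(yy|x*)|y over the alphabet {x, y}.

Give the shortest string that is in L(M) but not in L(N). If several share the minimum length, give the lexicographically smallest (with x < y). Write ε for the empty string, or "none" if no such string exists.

The string xy is accepted by M but not by N.
No shorter string lies in the difference, and xy is the lexicographically first length-2 string in L(M) \ L(N).

xy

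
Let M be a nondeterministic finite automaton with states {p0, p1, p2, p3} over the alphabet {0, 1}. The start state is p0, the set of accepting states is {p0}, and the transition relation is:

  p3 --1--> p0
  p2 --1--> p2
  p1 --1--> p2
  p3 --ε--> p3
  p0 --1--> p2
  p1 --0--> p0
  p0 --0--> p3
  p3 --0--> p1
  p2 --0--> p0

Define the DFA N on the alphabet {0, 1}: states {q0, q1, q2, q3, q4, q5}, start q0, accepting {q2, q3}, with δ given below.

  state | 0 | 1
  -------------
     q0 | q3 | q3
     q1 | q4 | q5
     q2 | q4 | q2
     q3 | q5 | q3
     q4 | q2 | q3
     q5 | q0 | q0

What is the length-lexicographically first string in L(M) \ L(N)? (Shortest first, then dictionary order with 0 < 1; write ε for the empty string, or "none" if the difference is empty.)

The empty string ε is accepted by M but not by N.
Since ε is the unique shortest string, it is the required witness.

ε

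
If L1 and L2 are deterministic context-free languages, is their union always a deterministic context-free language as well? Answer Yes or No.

{aⁿbⁿ : n≥0} and {aⁿb²ⁿ : n≥0} are each accepted by a deterministic PDA (push the a's; pop one per b, respectively one per two b's), but their union U is not. Suppose a DPDA M accepted U. Being deterministic, M has a single run on aⁿb²ⁿ, and since aⁿbⁿ ∈ U that run passes through an accepting configuration right after consuming the prefix aⁿbⁿ and then goes on to accept again after n more b's. Build an ordinary (nondeterministic) PDA M′ that simulates M on a's and b's and, at any moment when M is in an accepting state, may switch to a second mode in which it reads only c's, feeding each c to M as a b; M′ accepts when M does. Then M′ accepts aⁱbʲcᵏ (k≥1) exactly when both aⁱbʲ ∈ U and aⁱbʲ⁺ᵏ ∈ U, and checking the four cases (i=j or j=2i, combined with j+k=i or j+k=2i) leaves only i=j=k: so L(M′) ∩ a*b*c⁺ = {aⁿbⁿcⁿ : n≥1} would be context-free, which it is not (pumping lemma) — contradiction. (The union is an unambiguous CFL; it is determinism, not unambiguity, that fails.)

No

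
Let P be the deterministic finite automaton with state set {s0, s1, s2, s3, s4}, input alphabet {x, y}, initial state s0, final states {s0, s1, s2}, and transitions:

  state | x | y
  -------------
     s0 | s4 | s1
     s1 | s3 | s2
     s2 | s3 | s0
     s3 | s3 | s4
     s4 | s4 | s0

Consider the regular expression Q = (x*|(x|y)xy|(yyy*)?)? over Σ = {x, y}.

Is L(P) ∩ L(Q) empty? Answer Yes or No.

The empty string ε is accepted by both P and Q.
Hence L(P) ∩ L(Q) ≠ ∅.

No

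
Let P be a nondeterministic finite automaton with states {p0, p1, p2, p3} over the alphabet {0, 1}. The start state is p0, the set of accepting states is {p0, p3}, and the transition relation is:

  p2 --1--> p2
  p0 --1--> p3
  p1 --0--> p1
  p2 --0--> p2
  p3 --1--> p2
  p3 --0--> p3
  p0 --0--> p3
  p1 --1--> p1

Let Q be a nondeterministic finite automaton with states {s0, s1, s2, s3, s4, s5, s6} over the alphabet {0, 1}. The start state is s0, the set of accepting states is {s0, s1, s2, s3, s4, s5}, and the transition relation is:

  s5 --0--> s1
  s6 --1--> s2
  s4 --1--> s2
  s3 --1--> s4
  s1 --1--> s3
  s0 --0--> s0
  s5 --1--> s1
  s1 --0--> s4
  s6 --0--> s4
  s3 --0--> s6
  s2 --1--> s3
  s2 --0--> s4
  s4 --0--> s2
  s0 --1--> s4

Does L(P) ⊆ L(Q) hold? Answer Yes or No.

Yes

Exploring the product automaton P × Q from the start pair (p0, s0), following both machines on each input symbol, reaches 8 state pairs: (p0, s0), (p3, s0), (p3, s4), (p2, s4), (p3, s2), (p2, s2), (p2, s3), (p2, s6).
P accepts in {p0, p3} and Q accepts in {s0, s1, s2, s3, s4, s5}. The reachable pairs whose P-component is accepting are (p0, s0), (p3, s0), (p3, s4), (p3, s2); in each of them the Q-component is accepting too, so the product for L(P) \ L(Q) (P-component accepting, Q-component rejecting) has no reachable accepting pair and the difference is empty.
Hence every string in L(P) is also in L(Q).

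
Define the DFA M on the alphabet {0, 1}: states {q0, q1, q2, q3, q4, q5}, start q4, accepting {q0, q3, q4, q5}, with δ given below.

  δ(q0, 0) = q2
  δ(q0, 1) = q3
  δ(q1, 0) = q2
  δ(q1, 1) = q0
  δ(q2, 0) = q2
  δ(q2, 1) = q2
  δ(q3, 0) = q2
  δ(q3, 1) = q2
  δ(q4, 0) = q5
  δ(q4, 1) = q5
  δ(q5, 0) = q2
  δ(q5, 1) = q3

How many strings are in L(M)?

The useful subgraph on states {q3, q4, q5} is acyclic, so L(M) is finite; the longest accepting path visits 3 useful states, giving maximum string length 2.
Counting accepting paths from q4 by length: 1 of length 0, 2 of length 1, 2 of length 2. Total 5.

5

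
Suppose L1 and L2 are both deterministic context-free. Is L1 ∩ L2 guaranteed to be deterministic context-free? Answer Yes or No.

No

DCFLs are closed under complement (normalise the DPDA to read all of its input, then flip the verdict). If they were also closed under intersection, De Morgan would make them closed under union; but {aⁿbⁿ : n≥0} and {aⁿb²ⁿ : n≥0} are DCFLs (push the a's; pop one per b, respectively one per two b's) whose union no deterministic PDA accepts: a DPDA for it would have a single run on aⁿb²ⁿ, accepting after the prefix aⁿbⁿ and accepting again after n more b's; an ordinary PDA that simulates it on a's and b's and, at any moment when it is accepting, may switch to reading only a fresh letter c while feeding each c to the simulation as a b, would accept aⁱbʲcᵏ (k≥1) exactly when both aⁱbʲ and aⁱbʲ⁺ᵏ are in the language, i.e. its language intersected with the regular set a*b*c⁺ would be exactly {aⁿbⁿcⁿ : n≥1} — impossible, since context-free languages are closed under intersection with regular sets and {aⁿbⁿcⁿ} is not context-free.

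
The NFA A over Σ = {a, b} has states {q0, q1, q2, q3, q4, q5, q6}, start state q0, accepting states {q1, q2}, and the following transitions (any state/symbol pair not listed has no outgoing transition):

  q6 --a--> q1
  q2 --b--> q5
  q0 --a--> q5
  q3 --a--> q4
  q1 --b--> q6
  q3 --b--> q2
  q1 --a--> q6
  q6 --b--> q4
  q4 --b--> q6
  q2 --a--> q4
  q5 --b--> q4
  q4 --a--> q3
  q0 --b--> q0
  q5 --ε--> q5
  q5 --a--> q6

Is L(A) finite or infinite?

infinite

State q0 is reachable from the start and can reach an accepting state, and it lies on the cycle q0 → q0.
Traversing that cycle any number of times yields accepted strings of unbounded length, so the language is infinite.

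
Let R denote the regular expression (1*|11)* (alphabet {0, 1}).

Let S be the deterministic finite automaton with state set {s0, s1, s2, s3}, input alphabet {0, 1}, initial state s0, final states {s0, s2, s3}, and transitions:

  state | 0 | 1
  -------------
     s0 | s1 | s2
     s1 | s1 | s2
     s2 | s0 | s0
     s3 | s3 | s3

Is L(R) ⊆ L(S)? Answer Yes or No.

Yes

Converting the expression R to a DFA (subset construction, then merging equivalent states) gives the minimal DFA with states {r0, r1}, start state r0, accepting states {r0} and transitions r0: 0→r1, 1→r0; r1: 0→r1, 1→r1.
Exploring the product automaton R × S from the start pair (r0, s0), following both machines on each input symbol, reaches 5 state pairs: (r0, s0), (r1, s1), (r0, s2), (r1, s2), (r1, s0).
R accepts in {r0} and S accepts in {s0, s2, s3}. The reachable pairs whose R-component is accepting are (r0, s0), (r0, s2); in each of them the S-component is accepting too, so the product for L(R) \ L(S) (R-component accepting, S-component rejecting) has no reachable accepting pair and the difference is empty.
Hence every string in L(R) is also in L(S).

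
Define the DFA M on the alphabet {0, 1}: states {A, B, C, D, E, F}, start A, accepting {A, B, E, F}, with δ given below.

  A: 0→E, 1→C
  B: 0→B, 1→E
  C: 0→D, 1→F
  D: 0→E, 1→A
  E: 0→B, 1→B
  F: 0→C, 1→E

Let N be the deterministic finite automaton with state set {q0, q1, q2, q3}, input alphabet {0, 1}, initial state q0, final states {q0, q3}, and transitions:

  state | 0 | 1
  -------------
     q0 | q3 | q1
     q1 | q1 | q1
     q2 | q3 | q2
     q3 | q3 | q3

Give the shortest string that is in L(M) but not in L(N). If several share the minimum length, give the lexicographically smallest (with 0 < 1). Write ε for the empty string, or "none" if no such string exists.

The string 11 is accepted by M but not by N.
No shorter string lies in the difference, and 11 is the lexicographically first length-2 string in L(M) \ L(N).

11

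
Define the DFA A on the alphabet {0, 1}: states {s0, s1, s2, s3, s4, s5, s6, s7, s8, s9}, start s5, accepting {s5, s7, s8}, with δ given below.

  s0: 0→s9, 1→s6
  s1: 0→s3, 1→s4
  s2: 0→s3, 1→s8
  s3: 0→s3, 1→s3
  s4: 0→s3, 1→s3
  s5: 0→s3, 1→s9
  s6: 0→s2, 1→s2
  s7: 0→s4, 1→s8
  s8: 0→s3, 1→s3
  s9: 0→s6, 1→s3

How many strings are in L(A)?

The useful subgraph on states {s2, s5, s6, s8, s9} is acyclic, so L(A) is finite; the longest accepting path visits 5 useful states, giving maximum string length 4.
Counting accepting paths from s5 by length: 1 of length 0, 2 of length 4. Total 3.

3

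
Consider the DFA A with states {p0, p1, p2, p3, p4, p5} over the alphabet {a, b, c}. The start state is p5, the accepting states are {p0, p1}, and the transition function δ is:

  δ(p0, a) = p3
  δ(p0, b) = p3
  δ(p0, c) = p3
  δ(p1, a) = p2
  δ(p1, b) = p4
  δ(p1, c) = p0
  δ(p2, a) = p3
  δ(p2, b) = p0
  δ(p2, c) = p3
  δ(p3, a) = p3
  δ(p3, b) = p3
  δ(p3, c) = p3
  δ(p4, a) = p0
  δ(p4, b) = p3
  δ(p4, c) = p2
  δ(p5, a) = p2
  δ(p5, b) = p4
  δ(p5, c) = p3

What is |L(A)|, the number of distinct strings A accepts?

The useful subgraph on states {p0, p2, p4, p5} is acyclic, so L(A) is finite; the longest accepting path visits 4 useful states, giving maximum string length 3.
Counting accepting paths from p5 by length: 2 of length 2, 1 of length 3. Total 3.

3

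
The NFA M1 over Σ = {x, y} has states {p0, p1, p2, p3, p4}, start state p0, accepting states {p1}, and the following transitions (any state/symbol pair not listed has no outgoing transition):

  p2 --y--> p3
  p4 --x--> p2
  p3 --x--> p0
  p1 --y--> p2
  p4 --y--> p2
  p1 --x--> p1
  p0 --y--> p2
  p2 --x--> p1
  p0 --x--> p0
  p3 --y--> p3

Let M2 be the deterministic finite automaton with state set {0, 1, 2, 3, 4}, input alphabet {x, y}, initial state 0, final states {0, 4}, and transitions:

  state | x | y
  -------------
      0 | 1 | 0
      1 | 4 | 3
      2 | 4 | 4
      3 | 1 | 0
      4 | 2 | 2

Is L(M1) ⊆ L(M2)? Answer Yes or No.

The string yx is in L(M1) but not in L(M2).
So L(M1) ⊄ L(M2).

No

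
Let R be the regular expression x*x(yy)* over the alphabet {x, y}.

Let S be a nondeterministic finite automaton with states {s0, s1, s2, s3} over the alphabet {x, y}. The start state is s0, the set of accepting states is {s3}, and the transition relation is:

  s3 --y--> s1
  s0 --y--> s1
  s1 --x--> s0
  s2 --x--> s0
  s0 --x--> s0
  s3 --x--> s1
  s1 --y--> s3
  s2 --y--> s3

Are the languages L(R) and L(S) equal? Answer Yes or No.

The string x is accepted by R but rejected by S.
So L(R) ≠ L(S).

No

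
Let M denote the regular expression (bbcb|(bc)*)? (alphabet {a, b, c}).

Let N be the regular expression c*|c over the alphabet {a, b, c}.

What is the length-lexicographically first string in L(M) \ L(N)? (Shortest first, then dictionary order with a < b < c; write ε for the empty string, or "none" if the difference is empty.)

The string bc is accepted by M but not by N.
No shorter string lies in the difference, and bc is the lexicographically first length-2 string in L(M) \ L(N).

bc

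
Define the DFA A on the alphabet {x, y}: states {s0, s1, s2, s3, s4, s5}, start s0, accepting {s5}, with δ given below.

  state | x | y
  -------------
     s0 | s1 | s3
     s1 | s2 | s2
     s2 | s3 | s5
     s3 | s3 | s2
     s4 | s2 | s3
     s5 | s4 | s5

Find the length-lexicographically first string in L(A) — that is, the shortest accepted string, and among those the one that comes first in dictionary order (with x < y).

A breadth-first search from s0 reaches an accepting state first via the path s0 → s1 → s2 → s5 on input xxy.
No string of length < 3 is accepted (BFS exhausts all shorter strings without reaching an accepting state), and xxy is the lexicographically least accepting string of length 3.

xxy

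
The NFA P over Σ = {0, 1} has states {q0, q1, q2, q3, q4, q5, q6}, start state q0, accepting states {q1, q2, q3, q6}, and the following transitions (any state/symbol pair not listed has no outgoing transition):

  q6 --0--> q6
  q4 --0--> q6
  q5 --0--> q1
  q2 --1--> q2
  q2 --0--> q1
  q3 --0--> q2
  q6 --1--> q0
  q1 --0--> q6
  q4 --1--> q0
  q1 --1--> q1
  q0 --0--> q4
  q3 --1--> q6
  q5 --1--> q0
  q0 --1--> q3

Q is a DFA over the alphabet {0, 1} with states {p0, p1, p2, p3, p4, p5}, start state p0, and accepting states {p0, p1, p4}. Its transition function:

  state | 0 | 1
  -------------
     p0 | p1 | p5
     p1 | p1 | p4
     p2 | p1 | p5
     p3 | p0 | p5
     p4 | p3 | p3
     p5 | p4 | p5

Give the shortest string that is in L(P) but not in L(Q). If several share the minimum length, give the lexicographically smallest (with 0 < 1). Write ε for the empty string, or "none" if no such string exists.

1

The string 1 is accepted by P but not by Q.
No shorter string lies in the difference, and 1 is the lexicographically first length-1 string in L(P) \ L(Q).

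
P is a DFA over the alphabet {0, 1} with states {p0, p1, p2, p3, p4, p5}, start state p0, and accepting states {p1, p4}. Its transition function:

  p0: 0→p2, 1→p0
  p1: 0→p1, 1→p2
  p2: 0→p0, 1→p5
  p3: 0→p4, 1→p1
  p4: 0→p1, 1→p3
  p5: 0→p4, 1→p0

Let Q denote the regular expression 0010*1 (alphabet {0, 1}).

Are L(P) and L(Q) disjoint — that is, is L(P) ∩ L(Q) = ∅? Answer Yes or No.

Converting the expression Q to a DFA (subset construction, then merging equivalent states) gives the minimal DFA with states {q0, q1, q2, q3, q4, q5}, start state q0, accepting states {q5} and transitions q0: 0→q1, 1→q2; q1: 0→q3, 1→q2; q2: 0→q2, 1→q2; q3: 0→q2, 1→q4; q4: 0→q4, 1→q5; q5: 0→q2, 1→q2.
Exploring the product automaton P × Q from the start pair (p0, q0), following both machines on each input symbol, reaches 13 state pairs: (p0, q0), (p2, q1), (p0, q2), (p0, q3), (p5, q2), (p2, q2), (p0, q4), (p4, q2), (p2, q4), (p0, q5), (p1, q2), (p3, q2), (p5, q5).
P accepts in {p1, p4} and Q accepts in {q5}; no reachable pair has both components accepting, so no string drives both machines to acceptance simultaneously and L(P) ∩ L(Q) = ∅.
So no string is accepted by both, and the intersection is empty.

Yes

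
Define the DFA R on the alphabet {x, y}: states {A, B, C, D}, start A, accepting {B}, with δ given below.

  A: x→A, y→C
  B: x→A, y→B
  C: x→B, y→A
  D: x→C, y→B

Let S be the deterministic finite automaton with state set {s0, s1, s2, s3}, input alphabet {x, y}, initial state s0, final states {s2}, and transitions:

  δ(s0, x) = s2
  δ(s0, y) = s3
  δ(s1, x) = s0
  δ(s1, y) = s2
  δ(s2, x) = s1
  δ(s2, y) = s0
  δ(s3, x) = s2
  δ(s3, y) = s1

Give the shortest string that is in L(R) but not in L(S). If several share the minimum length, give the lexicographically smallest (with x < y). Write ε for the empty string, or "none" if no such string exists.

yxy

The string yxy is accepted by R but not by S.
No shorter string lies in the difference, and yxy is the lexicographically first length-3 string in L(R) \ L(S).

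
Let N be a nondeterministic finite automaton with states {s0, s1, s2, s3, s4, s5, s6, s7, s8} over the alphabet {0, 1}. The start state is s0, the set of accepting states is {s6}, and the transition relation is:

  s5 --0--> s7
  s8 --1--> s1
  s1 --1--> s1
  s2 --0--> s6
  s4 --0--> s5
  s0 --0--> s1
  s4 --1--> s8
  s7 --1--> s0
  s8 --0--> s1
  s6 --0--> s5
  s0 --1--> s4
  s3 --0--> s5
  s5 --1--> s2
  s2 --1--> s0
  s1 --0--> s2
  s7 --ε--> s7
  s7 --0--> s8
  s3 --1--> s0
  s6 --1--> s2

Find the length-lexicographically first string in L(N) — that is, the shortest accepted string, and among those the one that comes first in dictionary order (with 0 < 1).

A breadth-first search from s0 reaches an accepting state first via the path s0 → s1 → s2 → s6 on input 000.
No string of length < 3 is accepted (BFS exhausts all shorter strings without reaching an accepting state), and 000 is the lexicographically least accepting string of length 3.

000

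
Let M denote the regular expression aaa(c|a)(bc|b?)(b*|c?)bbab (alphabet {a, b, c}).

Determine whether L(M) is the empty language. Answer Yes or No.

The string aaaabbab matches the expression, so it belongs to L(M).
Since L(M) contains at least one string, it is not empty.

No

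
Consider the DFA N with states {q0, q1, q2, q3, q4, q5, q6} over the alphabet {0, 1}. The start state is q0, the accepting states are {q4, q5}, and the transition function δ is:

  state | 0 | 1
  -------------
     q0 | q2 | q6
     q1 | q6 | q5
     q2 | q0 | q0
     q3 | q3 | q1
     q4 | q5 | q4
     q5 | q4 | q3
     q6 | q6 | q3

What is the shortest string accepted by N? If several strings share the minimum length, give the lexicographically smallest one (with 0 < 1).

1111

A breadth-first search from q0 reaches an accepting state first via the path q0 → q6 → q3 → q1 → q5 on input 1111.
No string of length < 4 is accepted (BFS exhausts all shorter strings without reaching an accepting state), and 1111 is the lexicographically least accepting string of length 4.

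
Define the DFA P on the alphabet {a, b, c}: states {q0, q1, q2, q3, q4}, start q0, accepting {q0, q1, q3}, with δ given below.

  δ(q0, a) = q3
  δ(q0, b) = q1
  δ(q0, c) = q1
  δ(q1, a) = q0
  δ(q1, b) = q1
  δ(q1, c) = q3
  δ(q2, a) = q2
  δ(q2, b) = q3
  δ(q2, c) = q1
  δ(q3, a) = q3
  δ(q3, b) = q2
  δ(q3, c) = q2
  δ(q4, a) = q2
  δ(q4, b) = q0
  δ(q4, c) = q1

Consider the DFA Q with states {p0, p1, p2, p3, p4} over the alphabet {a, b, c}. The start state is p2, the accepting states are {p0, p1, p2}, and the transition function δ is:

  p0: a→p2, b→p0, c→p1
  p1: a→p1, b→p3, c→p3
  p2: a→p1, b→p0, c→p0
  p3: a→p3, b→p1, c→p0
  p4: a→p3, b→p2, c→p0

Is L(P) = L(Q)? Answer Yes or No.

Yes

Exploring the product automaton P × Q from the start pair (q0, p2), following both machines on each input symbol, reaches 4 state pairs: (q0, p2), (q3, p1), (q1, p0), (q2, p3).
P accepts in {q0, q1, q3} and Q accepts in {p0, p1, p2}. In every reachable pair the two components are either both accepting — (q0, p2), (q3, p1), (q1, p0) — or both non-accepting, so no string is accepted by exactly one of the machines: L(P) \ L(Q) and L(Q) \ L(P) are both empty.
Hence every string is accepted by P iff it is accepted by Q, and the two languages coincide.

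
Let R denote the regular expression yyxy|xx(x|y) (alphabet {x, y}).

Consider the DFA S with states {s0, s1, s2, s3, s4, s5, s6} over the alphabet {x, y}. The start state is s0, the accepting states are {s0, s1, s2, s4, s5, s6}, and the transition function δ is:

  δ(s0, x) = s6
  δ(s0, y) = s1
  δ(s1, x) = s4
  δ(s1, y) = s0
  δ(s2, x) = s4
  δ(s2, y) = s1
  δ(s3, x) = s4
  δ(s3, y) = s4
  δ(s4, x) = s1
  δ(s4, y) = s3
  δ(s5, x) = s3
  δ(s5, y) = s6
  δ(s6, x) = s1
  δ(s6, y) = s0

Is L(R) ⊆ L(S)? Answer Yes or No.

Converting the expression R to a DFA (subset construction, then merging equivalent states) gives the minimal DFA with states {r0, r1, r2, r3, r4, r5, r6, r7}, start state r0, accepting states {r6} and transitions r0: x→r1, y→r2; r1: x→r3, y→r4; r2: x→r4, y→r5; r3: x→r6, y→r6; r4: x→r4, y→r4; r5: x→r7, y→r4; r6: x→r4, y→r4; r7: x→r4, y→r6.
Exploring the product automaton R × S from the start pair (r0, s0), following both machines on each input symbol, reaches 13 state pairs: (r0, s0), (r1, s6), (r2, s1), (r3, s1), (r4, s0), (r4, s4), (r5, s0), (r6, s4), (r6, s0), (r4, s6), (r4, s1), (r4, s3), (r7, s6).
R accepts in {r6} and S accepts in {s0, s1, s2, s4, s5, s6}. The reachable pairs whose R-component is accepting are (r6, s4), (r6, s0); in each of them the S-component is accepting too, so the product for L(R) \ L(S) (R-component accepting, S-component rejecting) has no reachable accepting pair and the difference is empty.
Hence every string in L(R) is also in L(S).

Yes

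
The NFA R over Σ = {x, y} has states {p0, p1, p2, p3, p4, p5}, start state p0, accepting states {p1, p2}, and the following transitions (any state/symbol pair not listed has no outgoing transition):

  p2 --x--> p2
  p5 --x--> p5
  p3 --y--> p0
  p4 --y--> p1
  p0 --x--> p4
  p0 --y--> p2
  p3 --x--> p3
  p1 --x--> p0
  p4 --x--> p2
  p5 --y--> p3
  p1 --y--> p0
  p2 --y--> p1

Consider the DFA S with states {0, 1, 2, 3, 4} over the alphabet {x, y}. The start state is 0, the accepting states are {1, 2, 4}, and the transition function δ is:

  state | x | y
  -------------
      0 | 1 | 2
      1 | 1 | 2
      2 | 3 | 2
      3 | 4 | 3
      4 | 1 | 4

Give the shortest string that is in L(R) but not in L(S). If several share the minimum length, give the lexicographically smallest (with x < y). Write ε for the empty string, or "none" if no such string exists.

The string yx is accepted by R but not by S.
No shorter string lies in the difference, and yx is the lexicographically first length-2 string in L(R) \ L(S).

yx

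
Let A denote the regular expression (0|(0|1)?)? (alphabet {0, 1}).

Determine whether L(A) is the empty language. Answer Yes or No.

The empty string ε matches the expression, so it belongs to L(A).
Since L(A) contains at least one string, it is not empty.

No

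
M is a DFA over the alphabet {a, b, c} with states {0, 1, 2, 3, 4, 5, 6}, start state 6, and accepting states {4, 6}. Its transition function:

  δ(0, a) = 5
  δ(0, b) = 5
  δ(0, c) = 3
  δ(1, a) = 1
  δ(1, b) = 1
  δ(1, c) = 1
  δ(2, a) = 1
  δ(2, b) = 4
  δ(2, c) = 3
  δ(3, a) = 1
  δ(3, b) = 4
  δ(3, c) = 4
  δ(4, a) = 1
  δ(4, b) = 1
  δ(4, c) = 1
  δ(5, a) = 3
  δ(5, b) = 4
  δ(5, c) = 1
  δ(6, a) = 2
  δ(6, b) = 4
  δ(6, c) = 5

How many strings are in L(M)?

The useful subgraph on states {2, 3, 4, 5, 6} is acyclic, so L(M) is finite; the longest accepting path visits 4 useful states, giving maximum string length 3.
Counting accepting paths from 6 by length: 1 of length 0, 1 of length 1, 2 of length 2, 4 of length 3. Total 8.

8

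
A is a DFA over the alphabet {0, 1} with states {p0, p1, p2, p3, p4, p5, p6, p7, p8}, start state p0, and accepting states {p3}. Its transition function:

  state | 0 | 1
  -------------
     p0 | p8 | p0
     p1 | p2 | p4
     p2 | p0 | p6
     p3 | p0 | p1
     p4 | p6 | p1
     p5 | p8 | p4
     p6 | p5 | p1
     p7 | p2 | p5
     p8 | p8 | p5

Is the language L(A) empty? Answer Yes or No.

The states reachable from the start state are {p0, p1, p2, p4, p5, p6, p8}.
None of the accepting states {p3} is reachable, so no string is accepted and L(A) = ∅.

Yes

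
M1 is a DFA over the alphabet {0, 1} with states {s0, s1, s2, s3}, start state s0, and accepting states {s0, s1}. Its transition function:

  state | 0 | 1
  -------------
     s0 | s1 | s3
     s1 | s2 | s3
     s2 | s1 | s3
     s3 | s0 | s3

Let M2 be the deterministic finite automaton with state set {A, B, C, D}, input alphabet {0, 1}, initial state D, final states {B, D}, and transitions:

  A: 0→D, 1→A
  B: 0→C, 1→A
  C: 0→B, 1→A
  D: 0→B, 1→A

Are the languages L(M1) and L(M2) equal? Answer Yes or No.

Exploring the product automaton M1 × M2 from the start pair (s0, D), following both machines on each input symbol, reaches 4 state pairs: (s0, D), (s1, B), (s3, A), (s2, C).
M1 accepts in {s0, s1} and M2 accepts in {B, D}. In every reachable pair the two components are either both accepting — (s0, D), (s1, B) — or both non-accepting, so no string is accepted by exactly one of the machines: L(M1) \ L(M2) and L(M2) \ L(M1) are both empty.
Hence every string is accepted by M1 iff it is accepted by M2, and the two languages coincide.

Yes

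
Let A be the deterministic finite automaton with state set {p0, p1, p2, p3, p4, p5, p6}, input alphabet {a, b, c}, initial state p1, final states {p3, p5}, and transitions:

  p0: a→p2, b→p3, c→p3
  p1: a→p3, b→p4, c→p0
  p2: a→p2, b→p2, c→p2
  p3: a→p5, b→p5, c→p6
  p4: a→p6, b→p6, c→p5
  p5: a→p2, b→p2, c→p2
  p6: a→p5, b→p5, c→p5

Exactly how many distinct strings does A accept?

The useful subgraph on states {p0, p1, p3, p4, p5, p6} is acyclic, so L(A) is finite; the longest accepting path visits 5 useful states, giving maximum string length 4.
Counting accepting paths from p1 by length: 1 of length 1, 5 of length 2, 13 of length 3, 6 of length 4. Total 25.

25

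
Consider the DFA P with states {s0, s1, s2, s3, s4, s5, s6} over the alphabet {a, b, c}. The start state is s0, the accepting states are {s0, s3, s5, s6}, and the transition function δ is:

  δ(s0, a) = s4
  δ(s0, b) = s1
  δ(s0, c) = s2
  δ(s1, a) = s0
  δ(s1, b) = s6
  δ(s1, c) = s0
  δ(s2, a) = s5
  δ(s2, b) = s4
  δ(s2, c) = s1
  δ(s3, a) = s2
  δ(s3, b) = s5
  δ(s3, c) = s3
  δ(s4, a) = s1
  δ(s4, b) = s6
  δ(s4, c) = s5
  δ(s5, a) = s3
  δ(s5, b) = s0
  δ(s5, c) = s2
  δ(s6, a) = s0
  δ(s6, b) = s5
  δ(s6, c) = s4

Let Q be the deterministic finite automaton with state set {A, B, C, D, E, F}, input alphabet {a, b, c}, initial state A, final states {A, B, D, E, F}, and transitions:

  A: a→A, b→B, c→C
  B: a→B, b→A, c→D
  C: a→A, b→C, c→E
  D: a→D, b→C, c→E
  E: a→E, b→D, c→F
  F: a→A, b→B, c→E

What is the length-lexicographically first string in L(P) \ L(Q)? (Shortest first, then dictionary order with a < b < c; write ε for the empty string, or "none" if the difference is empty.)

ac

The string ac is accepted by P but not by Q.
No shorter string lies in the difference, and ac is the lexicographically first length-2 string in L(P) \ L(Q).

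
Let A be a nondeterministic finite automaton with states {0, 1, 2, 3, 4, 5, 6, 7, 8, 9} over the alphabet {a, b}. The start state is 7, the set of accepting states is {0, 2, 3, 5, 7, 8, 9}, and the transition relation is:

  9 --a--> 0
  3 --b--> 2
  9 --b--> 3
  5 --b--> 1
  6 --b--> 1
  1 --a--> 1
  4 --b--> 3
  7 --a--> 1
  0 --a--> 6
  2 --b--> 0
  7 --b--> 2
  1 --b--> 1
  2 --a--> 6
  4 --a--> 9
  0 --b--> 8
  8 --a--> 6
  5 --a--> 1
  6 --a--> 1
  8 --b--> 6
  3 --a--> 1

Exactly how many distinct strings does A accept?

4

The useful subgraph on states {0, 2, 7, 8} is acyclic, so L(A) is finite; the longest accepting path visits 4 useful states, giving maximum string length 3.
Counting accepting paths from 7 by length: 1 of length 0, 1 of length 1, 1 of length 2, 1 of length 3. Total 4.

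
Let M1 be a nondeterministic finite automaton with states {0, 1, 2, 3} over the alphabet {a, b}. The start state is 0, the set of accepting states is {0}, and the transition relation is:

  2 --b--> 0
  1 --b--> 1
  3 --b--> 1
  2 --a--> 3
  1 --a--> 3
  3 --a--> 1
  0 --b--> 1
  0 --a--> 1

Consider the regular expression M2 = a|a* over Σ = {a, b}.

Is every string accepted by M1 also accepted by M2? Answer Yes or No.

Yes

Converting the expression M2 to a DFA (subset construction, then merging equivalent states) gives the minimal DFA with states {r0, r1}, start state r0, accepting states {r0} and transitions r0: a→r0, b→r1; r1: a→r1, b→r1.
Exploring the product automaton M1 × M2 from the start pair (0, r0), following both machines on each input symbol, reaches 5 state pairs: (0, r0), (1, r0), (1, r1), (3, r0), (3, r1).
M1 accepts in {0} and M2 accepts in {r0}. The reachable pairs whose M1-component is accepting are (0, r0); in each of them the M2-component is accepting too, so the product for L(M1) \ L(M2) (M1-component accepting, M2-component rejecting) has no reachable accepting pair and the difference is empty.
Hence every string in L(M1) is also in L(M2).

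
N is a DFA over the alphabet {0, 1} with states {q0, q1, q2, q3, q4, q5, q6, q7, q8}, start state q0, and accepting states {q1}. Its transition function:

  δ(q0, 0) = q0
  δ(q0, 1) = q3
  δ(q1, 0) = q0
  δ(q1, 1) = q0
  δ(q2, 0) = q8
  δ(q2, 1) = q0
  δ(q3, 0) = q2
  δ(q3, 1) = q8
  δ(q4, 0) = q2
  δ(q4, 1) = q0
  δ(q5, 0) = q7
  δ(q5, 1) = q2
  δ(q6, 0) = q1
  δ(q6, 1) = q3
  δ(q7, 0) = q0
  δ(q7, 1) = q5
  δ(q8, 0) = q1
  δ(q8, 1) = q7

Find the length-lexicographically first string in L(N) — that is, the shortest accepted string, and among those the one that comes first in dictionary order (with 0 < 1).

110

A breadth-first search from q0 reaches an accepting state first via the path q0 → q3 → q8 → q1 on input 110.
No string of length < 3 is accepted (BFS exhausts all shorter strings without reaching an accepting state), and 110 is the lexicographically least accepting string of length 3.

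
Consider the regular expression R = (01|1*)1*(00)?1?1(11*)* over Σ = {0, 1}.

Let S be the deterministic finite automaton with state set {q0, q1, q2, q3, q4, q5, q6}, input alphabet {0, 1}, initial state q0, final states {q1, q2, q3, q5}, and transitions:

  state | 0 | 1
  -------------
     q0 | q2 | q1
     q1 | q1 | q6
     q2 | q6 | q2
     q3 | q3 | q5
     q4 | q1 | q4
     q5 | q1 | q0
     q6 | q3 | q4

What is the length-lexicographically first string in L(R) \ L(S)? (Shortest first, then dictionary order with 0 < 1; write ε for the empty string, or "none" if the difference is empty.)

The string 11 is accepted by R but not by S.
No shorter string lies in the difference, and 11 is the lexicographically first length-2 string in L(R) \ L(S).

11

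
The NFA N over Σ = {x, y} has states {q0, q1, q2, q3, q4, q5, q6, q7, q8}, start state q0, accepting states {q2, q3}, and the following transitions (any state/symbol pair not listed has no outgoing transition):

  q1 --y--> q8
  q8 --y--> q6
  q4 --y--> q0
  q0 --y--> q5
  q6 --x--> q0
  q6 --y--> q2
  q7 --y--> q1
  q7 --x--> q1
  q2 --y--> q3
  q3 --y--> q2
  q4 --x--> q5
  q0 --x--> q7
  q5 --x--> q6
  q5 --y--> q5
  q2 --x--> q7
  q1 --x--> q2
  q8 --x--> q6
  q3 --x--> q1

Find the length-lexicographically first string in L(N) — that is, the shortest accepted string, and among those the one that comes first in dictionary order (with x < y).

xxx

A breadth-first search from q0 reaches an accepting state first via the path q0 → q7 → q1 → q2 on input xxx.
No string of length < 3 is accepted (BFS exhausts all shorter strings without reaching an accepting state), and xxx is the lexicographically least accepting string of length 3.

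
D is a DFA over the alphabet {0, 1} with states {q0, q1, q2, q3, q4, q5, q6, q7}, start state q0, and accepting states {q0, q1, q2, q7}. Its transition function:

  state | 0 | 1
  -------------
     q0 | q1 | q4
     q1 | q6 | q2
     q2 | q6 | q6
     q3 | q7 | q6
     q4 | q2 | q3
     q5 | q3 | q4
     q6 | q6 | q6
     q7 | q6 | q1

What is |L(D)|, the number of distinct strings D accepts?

The useful subgraph on states {q0, q1, q2, q3, q4, q7} is acyclic, so L(D) is finite; the longest accepting path visits 6 useful states, giving maximum string length 5.
Counting accepting paths from q0 by length: 1 of length 0, 1 of length 1, 2 of length 2, 1 of length 3, 1 of length 4, 1 of length 5. Total 7.

7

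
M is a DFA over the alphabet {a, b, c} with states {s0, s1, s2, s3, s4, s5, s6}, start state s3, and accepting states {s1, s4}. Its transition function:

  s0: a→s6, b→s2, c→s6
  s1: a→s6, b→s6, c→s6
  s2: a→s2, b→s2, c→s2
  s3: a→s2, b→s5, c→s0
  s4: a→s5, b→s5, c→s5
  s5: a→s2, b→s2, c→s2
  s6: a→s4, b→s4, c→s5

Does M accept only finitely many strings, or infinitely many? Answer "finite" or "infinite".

The useful states (reachable from s3 and able to reach an accepting state) are {s0, s3, s4, s6}.
Restricted to these states the transition graph has no cycle, so every accepting path has bounded length and L is finite.

finite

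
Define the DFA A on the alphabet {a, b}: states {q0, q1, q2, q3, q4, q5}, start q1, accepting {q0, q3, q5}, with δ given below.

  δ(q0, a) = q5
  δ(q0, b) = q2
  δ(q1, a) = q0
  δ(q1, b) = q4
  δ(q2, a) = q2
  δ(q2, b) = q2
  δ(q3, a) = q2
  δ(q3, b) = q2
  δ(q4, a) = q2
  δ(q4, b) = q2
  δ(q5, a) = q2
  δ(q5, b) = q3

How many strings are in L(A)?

The useful subgraph on states {q0, q1, q3, q5} is acyclic, so L(A) is finite; the longest accepting path visits 4 useful states, giving maximum string length 3.
Counting accepting paths from q1 by length: 1 of length 1, 1 of length 2, 1 of length 3. Total 3.

3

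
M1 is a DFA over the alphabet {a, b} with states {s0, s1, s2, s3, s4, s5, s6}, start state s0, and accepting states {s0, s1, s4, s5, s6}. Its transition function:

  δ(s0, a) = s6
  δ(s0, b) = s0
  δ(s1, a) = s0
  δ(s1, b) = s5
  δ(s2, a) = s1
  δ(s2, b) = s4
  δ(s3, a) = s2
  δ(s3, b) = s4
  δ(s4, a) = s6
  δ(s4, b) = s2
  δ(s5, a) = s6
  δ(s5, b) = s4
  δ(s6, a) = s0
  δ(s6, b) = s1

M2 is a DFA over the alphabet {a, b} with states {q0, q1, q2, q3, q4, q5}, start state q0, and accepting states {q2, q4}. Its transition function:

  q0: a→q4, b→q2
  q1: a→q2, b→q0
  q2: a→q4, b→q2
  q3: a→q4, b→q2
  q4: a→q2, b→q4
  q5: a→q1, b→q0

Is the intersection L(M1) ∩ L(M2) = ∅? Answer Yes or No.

The string a is accepted by both M1 and M2.
Hence L(M1) ∩ L(M2) ≠ ∅.

No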